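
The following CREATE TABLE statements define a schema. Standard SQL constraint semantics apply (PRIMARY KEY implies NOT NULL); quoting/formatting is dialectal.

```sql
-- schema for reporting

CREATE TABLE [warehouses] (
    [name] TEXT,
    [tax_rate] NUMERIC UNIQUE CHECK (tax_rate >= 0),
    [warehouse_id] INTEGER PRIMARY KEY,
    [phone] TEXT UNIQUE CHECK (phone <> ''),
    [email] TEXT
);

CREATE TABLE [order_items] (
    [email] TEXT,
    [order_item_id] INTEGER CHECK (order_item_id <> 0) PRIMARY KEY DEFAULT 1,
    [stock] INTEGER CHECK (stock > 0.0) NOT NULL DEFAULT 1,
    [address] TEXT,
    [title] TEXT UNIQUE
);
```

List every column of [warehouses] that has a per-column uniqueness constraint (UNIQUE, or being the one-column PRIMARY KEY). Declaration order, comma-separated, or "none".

- name: no UNIQUE or single-column PK constraint.
- tax_rate: declared UNIQUE → unique.
- warehouse_id: single-column PRIMARY KEY → unique.
- phone: declared UNIQUE → unique.
- email: no UNIQUE or single-column PK constraint.

tax_rate, warehouse_id, phone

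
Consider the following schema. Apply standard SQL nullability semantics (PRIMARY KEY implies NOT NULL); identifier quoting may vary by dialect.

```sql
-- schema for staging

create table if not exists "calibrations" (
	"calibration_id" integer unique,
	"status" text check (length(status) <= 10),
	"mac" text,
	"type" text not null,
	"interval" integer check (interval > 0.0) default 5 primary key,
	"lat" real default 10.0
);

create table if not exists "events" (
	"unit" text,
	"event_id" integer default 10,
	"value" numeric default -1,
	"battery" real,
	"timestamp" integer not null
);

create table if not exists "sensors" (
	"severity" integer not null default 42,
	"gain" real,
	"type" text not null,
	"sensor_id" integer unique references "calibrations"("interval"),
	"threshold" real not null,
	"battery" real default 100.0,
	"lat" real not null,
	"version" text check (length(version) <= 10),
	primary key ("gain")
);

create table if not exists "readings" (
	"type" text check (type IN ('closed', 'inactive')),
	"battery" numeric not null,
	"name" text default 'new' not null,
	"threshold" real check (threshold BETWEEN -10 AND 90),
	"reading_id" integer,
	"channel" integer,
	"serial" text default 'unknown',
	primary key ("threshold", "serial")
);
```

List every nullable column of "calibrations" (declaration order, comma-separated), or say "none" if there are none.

calibration_id, status, mac, lat

- calibration_id: UNIQUE does not imply NOT NULL → nullable.
- status: CHECK does not forbid NULL (a CHECK constraint passes when its expression is NULL) → nullable.
- mac: no NOT NULL constraint applies → nullable.
- type: declared NOT NULL → not nullable.
- interval: part of the PRIMARY KEY, which implies NOT NULL → not nullable.
- lat: DEFAULT only fills an omitted column; an explicit NULL is still allowed → nullable.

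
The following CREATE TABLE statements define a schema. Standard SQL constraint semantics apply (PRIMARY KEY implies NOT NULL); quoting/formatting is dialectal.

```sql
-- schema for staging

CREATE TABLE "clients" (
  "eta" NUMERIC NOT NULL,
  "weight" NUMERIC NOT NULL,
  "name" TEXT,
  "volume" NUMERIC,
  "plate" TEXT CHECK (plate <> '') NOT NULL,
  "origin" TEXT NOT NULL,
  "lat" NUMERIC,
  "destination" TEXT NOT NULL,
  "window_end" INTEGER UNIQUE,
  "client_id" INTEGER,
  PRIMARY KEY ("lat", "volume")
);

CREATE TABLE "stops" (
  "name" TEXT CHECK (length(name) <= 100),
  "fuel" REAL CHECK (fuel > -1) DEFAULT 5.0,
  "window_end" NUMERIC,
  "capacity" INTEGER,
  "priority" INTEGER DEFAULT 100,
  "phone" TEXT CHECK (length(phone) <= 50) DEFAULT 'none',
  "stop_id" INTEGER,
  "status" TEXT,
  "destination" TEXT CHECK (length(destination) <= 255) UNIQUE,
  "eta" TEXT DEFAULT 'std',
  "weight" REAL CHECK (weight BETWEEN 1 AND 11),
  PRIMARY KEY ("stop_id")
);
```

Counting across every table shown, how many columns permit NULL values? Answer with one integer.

clients: 3 nullable (name, window_end, client_id — PK (lat, volume) and explicit NOT NULL columns excluded).
stops: 10 nullable (name, fuel, window_end, capacity, priority, phone, status, destination, eta, weight — PK (stop_id) and explicit NOT NULL columns excluded).
Total: 3 + 10 = 13.

13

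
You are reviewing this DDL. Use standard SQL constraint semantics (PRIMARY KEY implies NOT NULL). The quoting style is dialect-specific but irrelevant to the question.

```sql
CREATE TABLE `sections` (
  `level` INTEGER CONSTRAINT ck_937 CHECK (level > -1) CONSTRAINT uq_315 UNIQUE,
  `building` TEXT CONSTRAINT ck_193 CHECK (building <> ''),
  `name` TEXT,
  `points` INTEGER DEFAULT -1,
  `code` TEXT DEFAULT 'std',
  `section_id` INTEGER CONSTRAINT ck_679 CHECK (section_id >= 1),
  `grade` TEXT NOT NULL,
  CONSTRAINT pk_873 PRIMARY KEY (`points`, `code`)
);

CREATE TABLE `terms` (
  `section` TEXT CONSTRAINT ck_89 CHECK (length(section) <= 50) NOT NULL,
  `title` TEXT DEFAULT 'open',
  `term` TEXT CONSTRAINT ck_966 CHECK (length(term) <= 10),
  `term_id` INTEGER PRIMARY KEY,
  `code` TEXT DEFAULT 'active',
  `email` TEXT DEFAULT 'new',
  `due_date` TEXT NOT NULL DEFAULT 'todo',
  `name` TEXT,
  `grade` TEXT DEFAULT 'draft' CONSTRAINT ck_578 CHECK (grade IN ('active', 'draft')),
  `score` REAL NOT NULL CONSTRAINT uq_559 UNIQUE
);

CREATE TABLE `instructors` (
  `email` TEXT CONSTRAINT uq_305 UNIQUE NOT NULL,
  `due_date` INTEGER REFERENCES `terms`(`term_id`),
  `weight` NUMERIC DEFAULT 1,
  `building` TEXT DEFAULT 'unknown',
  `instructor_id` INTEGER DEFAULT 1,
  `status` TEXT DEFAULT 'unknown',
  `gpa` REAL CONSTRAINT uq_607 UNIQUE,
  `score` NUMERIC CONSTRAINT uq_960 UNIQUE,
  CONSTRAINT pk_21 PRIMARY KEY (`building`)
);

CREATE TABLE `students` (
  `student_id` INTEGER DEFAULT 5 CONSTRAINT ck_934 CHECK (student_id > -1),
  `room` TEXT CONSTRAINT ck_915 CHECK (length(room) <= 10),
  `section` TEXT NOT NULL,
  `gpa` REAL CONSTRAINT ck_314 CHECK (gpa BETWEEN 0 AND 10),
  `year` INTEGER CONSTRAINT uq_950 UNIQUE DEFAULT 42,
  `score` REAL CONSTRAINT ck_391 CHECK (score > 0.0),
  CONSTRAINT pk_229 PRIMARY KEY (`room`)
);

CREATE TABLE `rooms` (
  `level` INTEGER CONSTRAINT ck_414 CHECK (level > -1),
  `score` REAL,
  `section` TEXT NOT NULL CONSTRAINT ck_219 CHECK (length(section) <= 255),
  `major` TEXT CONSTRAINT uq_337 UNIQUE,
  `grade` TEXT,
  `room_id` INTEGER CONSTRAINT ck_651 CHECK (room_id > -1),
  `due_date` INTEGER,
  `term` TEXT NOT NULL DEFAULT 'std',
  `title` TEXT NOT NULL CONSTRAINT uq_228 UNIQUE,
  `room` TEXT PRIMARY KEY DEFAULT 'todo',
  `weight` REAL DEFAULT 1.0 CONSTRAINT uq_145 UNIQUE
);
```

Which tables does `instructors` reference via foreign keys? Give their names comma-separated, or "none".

terms

- due_date REFERENCES terms(term_id).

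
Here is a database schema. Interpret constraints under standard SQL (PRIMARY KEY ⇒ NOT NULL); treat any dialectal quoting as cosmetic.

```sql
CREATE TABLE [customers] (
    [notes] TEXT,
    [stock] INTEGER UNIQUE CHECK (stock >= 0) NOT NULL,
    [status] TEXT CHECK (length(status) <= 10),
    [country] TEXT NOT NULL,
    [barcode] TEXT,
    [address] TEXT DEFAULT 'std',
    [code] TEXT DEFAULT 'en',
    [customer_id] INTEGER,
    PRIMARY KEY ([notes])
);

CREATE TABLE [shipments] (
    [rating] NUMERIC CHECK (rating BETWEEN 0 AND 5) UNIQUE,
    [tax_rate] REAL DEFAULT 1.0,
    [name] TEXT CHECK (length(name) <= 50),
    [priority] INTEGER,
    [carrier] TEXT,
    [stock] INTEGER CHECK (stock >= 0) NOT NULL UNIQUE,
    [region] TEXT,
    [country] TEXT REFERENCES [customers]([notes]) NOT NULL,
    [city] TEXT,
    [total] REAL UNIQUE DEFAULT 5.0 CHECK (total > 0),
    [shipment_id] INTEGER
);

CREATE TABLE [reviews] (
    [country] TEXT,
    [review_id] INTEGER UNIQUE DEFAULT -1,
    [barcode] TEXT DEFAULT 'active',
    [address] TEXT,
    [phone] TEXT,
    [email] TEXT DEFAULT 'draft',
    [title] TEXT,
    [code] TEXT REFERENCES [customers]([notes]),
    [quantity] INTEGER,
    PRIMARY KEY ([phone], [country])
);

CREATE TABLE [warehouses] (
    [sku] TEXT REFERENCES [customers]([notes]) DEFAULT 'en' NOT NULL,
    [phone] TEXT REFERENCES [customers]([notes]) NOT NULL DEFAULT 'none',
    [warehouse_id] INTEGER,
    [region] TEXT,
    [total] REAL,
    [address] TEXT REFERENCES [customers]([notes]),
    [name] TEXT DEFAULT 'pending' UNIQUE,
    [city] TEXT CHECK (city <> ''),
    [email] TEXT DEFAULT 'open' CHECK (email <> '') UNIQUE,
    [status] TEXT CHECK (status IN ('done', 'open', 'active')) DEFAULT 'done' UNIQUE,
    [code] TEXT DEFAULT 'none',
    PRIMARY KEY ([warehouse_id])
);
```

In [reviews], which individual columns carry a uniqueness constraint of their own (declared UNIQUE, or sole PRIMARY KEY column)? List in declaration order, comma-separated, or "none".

- country: part of a composite PRIMARY KEY — only the tuple is unique, not this column on its own.
- review_id: declared UNIQUE → unique.
- barcode: no UNIQUE or single-column PK constraint.
- address: no UNIQUE or single-column PK constraint.
- phone: part of a composite PRIMARY KEY — only the tuple is unique, not this column on its own.
- email: no UNIQUE or single-column PK constraint.
- title: no UNIQUE or single-column PK constraint.
- code: no UNIQUE or single-column PK constraint.
- quantity: no UNIQUE or single-column PK constraint.

review_id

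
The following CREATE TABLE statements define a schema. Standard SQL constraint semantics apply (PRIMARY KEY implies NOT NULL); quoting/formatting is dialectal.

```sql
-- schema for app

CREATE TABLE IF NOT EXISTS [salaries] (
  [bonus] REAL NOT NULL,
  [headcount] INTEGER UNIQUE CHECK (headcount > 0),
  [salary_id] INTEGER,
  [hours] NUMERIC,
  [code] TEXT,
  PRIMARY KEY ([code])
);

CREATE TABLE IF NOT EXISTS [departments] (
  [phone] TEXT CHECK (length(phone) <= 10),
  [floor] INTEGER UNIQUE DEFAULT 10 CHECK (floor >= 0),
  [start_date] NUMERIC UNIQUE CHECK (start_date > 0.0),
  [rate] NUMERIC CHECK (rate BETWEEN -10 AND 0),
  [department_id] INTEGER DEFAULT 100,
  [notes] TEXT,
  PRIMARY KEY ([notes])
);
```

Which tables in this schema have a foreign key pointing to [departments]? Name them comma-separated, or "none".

none

No REFERENCES clause anywhere in the schema names departments.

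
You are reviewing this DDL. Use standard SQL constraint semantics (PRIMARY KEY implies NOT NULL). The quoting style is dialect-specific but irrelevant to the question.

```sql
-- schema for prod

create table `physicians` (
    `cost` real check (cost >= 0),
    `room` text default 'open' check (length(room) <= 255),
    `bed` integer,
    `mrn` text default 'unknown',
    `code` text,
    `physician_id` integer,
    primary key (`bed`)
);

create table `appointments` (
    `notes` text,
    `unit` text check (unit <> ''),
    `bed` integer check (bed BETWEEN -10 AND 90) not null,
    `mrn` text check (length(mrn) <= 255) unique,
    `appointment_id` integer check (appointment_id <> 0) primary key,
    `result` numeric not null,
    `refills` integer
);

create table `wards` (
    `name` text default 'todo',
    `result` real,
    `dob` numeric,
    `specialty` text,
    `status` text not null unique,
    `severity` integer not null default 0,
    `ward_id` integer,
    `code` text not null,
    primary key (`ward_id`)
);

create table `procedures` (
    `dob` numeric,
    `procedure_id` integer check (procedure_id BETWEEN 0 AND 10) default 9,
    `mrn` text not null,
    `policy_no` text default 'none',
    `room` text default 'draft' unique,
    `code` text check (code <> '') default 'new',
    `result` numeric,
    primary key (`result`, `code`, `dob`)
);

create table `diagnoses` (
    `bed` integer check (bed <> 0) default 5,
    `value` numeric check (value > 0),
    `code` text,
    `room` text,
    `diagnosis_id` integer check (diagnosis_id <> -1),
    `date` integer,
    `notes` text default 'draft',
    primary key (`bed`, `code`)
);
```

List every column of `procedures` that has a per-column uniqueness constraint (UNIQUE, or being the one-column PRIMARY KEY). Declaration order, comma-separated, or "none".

- dob: part of a composite PRIMARY KEY — only the tuple is unique, not this column on its own.
- procedure_id: no UNIQUE or single-column PK constraint.
- mrn: no UNIQUE or single-column PK constraint.
- policy_no: no UNIQUE or single-column PK constraint.
- room: declared UNIQUE → unique.
- code: part of a composite PRIMARY KEY — only the tuple is unique, not this column on its own.
- result: part of a composite PRIMARY KEY — only the tuple is unique, not this column on its own.

room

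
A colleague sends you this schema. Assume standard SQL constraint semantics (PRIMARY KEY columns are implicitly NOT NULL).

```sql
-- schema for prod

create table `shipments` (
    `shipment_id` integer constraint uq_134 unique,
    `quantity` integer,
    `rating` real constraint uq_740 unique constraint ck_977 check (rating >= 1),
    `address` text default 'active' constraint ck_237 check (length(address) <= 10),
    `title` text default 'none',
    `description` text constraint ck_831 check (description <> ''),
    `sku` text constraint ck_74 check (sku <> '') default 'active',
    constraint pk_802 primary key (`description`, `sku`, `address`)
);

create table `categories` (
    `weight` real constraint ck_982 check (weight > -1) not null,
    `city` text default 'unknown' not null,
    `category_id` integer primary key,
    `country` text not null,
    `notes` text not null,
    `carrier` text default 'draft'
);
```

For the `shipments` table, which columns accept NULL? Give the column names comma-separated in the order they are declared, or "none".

shipment_id, quantity, rating, title

- shipment_id: UNIQUE does not imply NOT NULL → nullable.
- quantity: no NOT NULL constraint applies → nullable.
- rating: CHECK does not forbid NULL (a CHECK constraint passes when its expression is NULL) → nullable.
- address: part of the PRIMARY KEY, which implies NOT NULL → not nullable.
- title: DEFAULT only fills an omitted column; an explicit NULL is still allowed → nullable.
- description: part of the PRIMARY KEY, which implies NOT NULL → not nullable.
- sku: part of the PRIMARY KEY, which implies NOT NULL → not nullable.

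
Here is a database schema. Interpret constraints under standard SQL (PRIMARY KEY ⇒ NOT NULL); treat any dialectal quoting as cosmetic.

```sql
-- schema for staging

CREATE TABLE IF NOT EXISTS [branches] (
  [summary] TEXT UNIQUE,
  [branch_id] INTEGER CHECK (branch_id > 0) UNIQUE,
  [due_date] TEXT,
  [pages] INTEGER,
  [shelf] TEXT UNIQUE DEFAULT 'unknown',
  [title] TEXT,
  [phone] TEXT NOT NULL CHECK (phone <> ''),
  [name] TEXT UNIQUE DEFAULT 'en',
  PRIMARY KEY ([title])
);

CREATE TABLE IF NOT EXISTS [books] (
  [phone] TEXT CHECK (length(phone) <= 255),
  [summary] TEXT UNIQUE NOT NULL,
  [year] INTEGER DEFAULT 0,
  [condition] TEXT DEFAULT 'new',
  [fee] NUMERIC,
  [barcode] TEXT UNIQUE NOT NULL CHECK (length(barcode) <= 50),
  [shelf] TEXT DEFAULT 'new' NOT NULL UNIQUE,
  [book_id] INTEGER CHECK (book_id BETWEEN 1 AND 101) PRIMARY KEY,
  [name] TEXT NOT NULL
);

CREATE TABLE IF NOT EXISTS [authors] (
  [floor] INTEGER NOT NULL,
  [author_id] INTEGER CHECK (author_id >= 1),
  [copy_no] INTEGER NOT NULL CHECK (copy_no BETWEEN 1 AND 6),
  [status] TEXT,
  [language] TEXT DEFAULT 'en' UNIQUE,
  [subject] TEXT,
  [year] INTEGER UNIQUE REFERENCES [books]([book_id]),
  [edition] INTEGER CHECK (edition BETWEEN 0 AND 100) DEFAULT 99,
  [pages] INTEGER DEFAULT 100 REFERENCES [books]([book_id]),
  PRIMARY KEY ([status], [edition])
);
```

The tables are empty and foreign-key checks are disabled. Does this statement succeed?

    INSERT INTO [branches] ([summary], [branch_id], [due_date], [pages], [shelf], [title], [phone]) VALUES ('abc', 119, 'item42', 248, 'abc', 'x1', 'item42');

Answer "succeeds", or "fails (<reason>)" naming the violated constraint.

succeeds

NOT NULL columns: phone is supplied; title is supplied.
CHECK constraints: 119 satisfies (branch_id > 0); 'item42' satisfies (phone <> '').
No constraint is violated.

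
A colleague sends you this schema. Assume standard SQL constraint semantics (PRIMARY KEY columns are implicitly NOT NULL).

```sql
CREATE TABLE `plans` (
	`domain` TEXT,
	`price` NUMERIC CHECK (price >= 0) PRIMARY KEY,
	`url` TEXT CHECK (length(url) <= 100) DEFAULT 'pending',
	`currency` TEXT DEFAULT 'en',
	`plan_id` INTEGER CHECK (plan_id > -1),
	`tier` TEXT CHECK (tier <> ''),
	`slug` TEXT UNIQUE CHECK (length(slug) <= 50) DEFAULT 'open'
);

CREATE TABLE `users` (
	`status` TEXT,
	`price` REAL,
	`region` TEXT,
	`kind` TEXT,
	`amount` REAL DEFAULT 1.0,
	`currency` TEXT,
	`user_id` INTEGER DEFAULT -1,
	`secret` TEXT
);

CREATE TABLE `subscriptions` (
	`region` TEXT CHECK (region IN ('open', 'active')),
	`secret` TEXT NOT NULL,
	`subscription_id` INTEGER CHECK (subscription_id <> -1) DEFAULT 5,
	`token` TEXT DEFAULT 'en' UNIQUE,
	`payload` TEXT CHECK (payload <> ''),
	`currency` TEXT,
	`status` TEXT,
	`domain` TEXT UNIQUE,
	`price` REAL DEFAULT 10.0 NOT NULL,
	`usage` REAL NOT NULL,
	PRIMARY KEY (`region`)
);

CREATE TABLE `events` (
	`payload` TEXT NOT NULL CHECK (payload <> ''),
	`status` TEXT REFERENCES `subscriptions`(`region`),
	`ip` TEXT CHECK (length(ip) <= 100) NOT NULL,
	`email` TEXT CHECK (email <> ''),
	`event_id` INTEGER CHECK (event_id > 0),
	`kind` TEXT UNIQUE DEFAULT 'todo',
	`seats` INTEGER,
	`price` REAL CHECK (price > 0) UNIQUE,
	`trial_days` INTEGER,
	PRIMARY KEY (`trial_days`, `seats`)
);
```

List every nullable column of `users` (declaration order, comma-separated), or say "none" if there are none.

status, price, region, kind, amount, currency, user_id, secret

- status: no NOT NULL constraint applies → nullable.
- price: no NOT NULL constraint applies → nullable.
- region: no NOT NULL constraint applies → nullable.
- kind: no NOT NULL constraint applies → nullable.
- amount: DEFAULT only fills an omitted column; an explicit NULL is still allowed → nullable.
- currency: no NOT NULL constraint applies → nullable.
- user_id: DEFAULT only fills an omitted column; an explicit NULL is still allowed → nullable.
- secret: no NOT NULL constraint applies → nullable.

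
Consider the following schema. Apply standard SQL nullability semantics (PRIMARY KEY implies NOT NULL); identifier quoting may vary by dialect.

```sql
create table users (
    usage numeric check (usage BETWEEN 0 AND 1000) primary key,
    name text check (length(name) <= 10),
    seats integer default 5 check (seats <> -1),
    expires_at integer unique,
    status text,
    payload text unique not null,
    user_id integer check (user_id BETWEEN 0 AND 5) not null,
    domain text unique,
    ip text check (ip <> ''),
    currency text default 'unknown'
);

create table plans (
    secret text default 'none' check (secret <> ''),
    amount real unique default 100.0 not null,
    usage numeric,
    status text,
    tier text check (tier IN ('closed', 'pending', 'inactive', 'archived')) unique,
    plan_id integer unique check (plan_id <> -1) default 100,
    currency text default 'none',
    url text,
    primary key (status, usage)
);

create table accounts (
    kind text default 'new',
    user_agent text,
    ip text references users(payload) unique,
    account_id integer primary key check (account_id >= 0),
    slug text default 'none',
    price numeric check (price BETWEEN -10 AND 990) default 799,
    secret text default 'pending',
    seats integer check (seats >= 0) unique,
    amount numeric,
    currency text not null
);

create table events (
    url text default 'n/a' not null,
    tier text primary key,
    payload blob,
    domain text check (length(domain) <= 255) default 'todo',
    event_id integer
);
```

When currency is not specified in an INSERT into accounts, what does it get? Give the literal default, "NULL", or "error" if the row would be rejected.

error

currency has no DEFAULT clause.
Omitting it would insert NULL, but it is declared NOT NULL, so the INSERT fails.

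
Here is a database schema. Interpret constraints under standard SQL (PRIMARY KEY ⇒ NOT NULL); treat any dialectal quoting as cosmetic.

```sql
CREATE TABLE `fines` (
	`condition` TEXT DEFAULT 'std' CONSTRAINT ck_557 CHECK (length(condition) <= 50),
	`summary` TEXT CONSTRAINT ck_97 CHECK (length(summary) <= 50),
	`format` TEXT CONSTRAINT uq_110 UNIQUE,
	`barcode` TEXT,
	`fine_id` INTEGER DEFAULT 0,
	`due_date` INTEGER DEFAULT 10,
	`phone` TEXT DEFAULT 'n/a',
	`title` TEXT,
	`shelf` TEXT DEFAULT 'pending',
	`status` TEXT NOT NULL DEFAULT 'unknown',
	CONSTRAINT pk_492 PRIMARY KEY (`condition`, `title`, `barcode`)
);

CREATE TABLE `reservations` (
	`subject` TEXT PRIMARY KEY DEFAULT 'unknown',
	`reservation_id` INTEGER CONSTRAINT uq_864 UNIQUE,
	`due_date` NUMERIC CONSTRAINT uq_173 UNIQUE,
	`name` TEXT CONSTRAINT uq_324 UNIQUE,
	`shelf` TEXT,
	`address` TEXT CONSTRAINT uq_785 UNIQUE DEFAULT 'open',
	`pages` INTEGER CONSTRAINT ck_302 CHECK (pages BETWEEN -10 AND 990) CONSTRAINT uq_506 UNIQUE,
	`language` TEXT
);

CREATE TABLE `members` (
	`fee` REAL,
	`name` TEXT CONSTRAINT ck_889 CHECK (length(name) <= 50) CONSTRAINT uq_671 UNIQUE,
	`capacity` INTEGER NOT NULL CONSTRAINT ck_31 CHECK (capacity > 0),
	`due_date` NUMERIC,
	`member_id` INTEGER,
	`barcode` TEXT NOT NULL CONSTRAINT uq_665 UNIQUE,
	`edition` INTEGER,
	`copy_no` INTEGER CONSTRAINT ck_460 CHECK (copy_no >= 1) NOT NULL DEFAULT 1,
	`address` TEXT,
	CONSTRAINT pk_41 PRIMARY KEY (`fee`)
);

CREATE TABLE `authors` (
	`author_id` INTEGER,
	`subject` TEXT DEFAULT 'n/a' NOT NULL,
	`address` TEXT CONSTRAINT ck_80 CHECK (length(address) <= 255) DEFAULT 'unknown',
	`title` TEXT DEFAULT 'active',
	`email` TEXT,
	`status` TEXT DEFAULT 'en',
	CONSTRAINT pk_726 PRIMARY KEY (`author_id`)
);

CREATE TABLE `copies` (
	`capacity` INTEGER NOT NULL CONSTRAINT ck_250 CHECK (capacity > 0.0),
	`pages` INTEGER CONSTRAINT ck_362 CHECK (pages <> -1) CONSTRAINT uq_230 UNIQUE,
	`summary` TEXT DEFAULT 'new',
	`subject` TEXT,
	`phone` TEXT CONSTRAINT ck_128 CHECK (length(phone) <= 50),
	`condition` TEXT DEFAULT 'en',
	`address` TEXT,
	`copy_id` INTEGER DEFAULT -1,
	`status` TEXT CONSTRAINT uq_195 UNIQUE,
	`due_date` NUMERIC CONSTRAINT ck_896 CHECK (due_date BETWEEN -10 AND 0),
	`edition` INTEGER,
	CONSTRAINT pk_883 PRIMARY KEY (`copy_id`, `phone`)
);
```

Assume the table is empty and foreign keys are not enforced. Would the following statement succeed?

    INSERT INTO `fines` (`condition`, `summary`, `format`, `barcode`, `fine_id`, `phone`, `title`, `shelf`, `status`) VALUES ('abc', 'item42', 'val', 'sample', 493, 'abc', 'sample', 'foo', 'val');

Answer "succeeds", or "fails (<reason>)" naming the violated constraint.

NOT NULL columns: barcode is supplied; condition is supplied; status is supplied; title is supplied.
CHECK constraints: 'abc' satisfies (length(condition) <= 50); 'item42' satisfies (length(summary) <= 50).
No constraint is violated.

succeeds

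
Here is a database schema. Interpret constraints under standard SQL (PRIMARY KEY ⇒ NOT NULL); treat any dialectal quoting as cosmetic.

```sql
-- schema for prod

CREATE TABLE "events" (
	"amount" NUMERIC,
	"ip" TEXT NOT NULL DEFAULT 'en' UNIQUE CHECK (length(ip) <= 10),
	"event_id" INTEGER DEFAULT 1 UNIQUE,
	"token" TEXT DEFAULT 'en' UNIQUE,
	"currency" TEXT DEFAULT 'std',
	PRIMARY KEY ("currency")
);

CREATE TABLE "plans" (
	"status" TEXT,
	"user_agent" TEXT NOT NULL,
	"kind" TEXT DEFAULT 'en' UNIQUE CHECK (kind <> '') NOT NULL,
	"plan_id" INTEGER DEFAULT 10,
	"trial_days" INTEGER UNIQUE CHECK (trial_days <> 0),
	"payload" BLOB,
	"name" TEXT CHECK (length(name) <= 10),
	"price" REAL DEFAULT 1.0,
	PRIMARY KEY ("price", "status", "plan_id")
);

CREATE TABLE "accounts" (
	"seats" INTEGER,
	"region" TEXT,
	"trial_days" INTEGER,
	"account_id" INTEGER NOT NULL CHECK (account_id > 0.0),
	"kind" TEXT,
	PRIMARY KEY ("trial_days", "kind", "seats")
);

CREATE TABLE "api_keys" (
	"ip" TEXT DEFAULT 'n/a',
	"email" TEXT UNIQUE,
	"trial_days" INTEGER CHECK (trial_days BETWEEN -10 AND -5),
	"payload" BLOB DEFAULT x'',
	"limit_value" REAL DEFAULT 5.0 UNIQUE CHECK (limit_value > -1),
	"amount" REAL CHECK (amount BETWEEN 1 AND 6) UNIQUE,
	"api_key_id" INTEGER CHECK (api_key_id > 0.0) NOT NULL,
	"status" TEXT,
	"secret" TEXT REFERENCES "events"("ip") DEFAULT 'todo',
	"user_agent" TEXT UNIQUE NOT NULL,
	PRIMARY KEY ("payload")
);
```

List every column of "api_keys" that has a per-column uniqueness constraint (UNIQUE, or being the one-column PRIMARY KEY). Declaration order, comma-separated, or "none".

- ip: no UNIQUE or single-column PK constraint.
- email: declared UNIQUE → unique.
- trial_days: no UNIQUE or single-column PK constraint.
- payload: single-column PRIMARY KEY → unique.
- limit_value: declared UNIQUE → unique.
- amount: declared UNIQUE → unique.
- api_key_id: no UNIQUE or single-column PK constraint.
- status: no UNIQUE or single-column PK constraint.
- secret: no UNIQUE or single-column PK constraint.
- user_agent: declared UNIQUE → unique.

email, payload, limit_value, amount, user_agent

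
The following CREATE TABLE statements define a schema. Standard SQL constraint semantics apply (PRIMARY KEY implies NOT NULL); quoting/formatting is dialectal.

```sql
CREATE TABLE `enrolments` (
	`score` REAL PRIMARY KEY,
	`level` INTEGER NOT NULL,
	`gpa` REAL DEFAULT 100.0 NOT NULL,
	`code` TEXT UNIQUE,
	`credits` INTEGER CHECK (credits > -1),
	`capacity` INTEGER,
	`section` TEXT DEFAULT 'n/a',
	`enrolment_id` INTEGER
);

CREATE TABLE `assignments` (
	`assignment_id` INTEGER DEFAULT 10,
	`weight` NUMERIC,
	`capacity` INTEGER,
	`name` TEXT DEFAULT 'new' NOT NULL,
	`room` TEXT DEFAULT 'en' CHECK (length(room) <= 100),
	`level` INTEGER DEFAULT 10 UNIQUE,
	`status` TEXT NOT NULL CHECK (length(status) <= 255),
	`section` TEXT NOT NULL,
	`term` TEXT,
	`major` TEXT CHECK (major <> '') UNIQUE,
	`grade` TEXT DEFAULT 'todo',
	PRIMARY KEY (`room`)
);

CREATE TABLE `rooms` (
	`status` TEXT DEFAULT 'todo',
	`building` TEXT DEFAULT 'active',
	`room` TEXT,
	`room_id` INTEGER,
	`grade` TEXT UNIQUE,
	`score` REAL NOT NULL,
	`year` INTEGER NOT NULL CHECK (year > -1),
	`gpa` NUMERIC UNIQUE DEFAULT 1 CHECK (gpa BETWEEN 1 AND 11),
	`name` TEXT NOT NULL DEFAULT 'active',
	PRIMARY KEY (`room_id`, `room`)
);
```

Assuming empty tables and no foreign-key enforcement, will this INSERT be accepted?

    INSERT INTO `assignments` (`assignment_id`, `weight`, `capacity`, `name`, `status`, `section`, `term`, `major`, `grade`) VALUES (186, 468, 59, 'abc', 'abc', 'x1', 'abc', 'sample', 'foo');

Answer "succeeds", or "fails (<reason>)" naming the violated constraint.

NOT NULL columns: name is supplied; room defaults to 'en'; section is supplied; status is supplied.
CHECK constraints: 'abc' satisfies (length(status) <= 255); 'sample' satisfies (major <> '').
No constraint is violated.

succeeds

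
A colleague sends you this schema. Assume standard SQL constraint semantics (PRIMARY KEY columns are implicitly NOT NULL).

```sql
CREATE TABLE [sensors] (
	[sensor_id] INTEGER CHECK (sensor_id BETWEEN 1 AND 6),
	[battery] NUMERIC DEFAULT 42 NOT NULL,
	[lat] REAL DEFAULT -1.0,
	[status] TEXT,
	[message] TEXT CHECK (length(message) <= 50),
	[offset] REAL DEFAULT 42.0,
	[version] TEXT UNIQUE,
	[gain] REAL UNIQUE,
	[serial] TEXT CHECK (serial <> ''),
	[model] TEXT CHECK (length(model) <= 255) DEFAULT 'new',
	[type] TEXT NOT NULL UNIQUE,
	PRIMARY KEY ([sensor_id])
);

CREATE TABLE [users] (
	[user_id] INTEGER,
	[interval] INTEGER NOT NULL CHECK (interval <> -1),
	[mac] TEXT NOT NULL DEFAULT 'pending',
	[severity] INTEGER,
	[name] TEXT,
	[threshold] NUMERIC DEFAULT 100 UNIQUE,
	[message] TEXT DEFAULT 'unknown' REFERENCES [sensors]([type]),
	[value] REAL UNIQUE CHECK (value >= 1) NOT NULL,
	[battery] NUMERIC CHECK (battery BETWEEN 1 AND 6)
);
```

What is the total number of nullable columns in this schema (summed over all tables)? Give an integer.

14

sensors: 8 nullable (lat, status, message, offset, version, gain, serial, model — PK (sensor_id) and explicit NOT NULL columns excluded).
users: 6 nullable (user_id, severity, name, threshold, message, battery — PK none and explicit NOT NULL columns excluded).
Total: 8 + 6 = 14.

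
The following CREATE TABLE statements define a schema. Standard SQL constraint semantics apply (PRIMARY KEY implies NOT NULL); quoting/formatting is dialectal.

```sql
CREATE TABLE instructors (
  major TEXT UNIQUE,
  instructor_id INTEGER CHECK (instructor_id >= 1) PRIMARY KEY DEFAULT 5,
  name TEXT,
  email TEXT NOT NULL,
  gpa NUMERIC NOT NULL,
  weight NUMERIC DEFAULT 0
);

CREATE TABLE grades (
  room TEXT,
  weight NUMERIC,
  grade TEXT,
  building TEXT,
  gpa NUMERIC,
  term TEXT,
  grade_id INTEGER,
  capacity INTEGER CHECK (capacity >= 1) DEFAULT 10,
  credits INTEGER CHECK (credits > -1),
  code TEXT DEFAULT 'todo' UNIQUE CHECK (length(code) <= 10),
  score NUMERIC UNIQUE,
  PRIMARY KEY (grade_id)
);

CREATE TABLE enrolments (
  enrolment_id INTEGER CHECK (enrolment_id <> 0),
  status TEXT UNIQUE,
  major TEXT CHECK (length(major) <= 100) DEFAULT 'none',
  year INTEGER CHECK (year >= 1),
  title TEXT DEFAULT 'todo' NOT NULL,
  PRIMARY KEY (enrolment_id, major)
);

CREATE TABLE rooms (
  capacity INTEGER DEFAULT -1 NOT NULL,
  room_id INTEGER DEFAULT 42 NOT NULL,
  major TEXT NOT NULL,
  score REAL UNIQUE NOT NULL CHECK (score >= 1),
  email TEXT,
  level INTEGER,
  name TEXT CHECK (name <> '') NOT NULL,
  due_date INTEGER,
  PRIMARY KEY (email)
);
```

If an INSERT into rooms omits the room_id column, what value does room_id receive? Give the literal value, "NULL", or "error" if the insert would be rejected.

42

room_id has an explicit DEFAULT 42.
When the column is omitted from an INSERT, that default is used.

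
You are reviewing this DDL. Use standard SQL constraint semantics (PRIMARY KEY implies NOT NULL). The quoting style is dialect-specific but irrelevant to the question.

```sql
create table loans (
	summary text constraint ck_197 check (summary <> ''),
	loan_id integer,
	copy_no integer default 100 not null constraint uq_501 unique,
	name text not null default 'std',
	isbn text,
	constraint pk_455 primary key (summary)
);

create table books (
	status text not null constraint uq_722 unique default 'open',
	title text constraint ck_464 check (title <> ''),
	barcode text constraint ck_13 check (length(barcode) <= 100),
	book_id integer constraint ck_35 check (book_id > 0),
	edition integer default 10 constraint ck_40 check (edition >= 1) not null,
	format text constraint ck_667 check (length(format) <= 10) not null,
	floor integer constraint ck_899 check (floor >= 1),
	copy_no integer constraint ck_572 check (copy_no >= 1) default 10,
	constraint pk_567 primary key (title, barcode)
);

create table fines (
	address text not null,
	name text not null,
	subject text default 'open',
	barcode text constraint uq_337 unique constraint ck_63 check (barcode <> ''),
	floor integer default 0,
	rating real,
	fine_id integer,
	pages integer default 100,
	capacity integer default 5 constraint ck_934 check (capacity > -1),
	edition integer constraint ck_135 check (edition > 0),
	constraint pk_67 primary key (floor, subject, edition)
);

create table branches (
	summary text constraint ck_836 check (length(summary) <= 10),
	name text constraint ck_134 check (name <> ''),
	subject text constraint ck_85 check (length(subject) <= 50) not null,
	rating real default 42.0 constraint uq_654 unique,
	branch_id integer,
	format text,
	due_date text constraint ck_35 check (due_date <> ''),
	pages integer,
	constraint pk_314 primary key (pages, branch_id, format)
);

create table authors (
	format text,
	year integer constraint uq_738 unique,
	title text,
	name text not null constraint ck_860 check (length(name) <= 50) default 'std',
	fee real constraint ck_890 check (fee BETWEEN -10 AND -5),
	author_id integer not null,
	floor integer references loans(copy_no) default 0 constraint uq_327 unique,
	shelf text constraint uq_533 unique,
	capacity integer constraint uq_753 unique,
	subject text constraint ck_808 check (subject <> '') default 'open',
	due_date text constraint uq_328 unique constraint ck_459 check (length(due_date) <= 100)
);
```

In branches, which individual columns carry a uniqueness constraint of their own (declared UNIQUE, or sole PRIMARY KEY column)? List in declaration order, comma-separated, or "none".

rating

- summary: no UNIQUE or single-column PK constraint.
- name: no UNIQUE or single-column PK constraint.
- subject: no UNIQUE or single-column PK constraint.
- rating: declared UNIQUE → unique.
- branch_id: part of a composite PRIMARY KEY — only the tuple is unique, not this column on its own.
- format: part of a composite PRIMARY KEY — only the tuple is unique, not this column on its own.
- due_date: no UNIQUE or single-column PK constraint.
- pages: part of a composite PRIMARY KEY — only the tuple is unique, not this column on its own.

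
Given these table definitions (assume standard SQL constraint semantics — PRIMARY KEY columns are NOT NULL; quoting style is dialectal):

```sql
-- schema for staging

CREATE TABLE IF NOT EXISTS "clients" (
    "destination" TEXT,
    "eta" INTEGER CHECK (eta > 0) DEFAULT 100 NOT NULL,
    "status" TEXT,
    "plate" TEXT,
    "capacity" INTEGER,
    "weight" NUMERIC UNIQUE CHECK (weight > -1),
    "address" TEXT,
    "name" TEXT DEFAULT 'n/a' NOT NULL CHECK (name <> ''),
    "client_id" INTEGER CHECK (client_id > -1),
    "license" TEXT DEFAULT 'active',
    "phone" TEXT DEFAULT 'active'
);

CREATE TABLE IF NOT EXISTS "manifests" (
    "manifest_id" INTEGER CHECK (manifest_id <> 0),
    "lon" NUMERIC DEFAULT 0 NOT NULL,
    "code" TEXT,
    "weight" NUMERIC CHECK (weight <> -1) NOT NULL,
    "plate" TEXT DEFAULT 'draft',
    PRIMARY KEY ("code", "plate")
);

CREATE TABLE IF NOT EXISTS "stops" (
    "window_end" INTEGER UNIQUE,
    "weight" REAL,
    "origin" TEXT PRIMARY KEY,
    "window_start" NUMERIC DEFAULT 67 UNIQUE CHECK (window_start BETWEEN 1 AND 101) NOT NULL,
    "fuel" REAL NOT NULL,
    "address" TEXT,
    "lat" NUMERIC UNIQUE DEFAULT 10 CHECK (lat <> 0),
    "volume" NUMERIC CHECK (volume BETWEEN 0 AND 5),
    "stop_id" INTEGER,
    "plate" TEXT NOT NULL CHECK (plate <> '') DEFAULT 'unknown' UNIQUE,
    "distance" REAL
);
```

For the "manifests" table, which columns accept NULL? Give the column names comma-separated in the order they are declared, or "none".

- manifest_id: CHECK does not forbid NULL (a CHECK constraint passes when its expression is NULL) → nullable.
- lon: declared NOT NULL → not nullable.
- code: part of the PRIMARY KEY, which implies NOT NULL → not nullable.
- weight: declared NOT NULL → not nullable.
- plate: part of the PRIMARY KEY, which implies NOT NULL → not nullable.

manifest_id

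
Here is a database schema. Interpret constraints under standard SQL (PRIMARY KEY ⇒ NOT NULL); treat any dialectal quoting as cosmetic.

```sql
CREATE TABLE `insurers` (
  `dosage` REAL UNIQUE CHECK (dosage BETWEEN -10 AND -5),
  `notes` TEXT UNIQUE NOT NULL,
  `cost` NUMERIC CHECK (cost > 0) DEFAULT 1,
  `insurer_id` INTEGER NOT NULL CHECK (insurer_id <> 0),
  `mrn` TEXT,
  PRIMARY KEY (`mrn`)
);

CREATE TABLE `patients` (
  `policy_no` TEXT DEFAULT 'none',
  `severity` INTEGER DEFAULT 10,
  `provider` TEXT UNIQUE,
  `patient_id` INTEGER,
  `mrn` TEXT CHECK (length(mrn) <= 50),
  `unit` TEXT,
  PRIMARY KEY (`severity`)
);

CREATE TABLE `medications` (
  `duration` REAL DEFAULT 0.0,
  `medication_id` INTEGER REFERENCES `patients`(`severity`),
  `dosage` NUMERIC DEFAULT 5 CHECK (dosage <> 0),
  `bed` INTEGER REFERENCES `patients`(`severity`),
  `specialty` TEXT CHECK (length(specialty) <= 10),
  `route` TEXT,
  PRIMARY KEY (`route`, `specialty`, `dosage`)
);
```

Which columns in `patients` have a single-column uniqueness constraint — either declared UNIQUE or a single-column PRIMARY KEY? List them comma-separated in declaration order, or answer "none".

- policy_no: no UNIQUE or single-column PK constraint.
- severity: single-column PRIMARY KEY → unique.
- provider: declared UNIQUE → unique.
- patient_id: no UNIQUE or single-column PK constraint.
- mrn: no UNIQUE or single-column PK constraint.
- unit: no UNIQUE or single-column PK constraint.

severity, provider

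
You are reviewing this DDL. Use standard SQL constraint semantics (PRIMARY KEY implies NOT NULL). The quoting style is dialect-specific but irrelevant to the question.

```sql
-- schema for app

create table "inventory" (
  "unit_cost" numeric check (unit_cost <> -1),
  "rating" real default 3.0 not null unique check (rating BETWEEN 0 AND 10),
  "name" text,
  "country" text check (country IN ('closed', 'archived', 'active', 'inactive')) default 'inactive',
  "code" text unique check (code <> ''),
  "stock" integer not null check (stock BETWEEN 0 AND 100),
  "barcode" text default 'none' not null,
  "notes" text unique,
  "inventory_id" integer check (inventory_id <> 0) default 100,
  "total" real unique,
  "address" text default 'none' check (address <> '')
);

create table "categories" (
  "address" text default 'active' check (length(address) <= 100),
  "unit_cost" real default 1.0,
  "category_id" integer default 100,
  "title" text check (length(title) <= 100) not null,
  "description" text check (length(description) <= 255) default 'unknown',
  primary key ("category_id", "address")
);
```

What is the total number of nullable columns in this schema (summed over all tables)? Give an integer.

10

inventory: 8 nullable (unit_cost, name, country, code, notes, inventory_id, total, address — PK none and explicit NOT NULL columns excluded).
categories: 2 nullable (unit_cost, description — PK (category_id, address) and explicit NOT NULL columns excluded).
Total: 8 + 2 = 10.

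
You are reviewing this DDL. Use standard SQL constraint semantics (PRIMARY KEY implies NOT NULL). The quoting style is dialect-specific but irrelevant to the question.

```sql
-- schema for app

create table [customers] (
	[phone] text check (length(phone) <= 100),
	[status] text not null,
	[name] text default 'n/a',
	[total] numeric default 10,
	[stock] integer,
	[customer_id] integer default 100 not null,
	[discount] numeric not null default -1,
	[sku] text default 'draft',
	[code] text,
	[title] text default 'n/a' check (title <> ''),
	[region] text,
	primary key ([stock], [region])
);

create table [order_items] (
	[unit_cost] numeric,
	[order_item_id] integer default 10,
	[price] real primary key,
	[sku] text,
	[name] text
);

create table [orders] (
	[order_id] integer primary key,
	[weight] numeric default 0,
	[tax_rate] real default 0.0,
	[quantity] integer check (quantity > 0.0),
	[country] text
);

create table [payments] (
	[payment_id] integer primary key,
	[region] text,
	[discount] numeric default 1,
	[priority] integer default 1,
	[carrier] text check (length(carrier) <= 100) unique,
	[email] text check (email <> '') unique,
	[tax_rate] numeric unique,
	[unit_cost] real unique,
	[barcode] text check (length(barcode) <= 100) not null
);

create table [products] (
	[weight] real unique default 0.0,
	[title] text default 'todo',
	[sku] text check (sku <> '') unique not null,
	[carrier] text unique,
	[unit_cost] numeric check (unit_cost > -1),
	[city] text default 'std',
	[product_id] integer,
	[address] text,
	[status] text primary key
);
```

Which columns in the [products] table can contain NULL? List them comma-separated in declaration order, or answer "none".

- weight: UNIQUE does not imply NOT NULL → nullable.
- title: DEFAULT only fills an omitted column; an explicit NULL is still allowed → nullable.
- sku: declared NOT NULL → not nullable.
- carrier: UNIQUE does not imply NOT NULL → nullable.
- unit_cost: CHECK does not forbid NULL (a CHECK constraint passes when its expression is NULL) → nullable.
- city: DEFAULT only fills an omitted column; an explicit NULL is still allowed → nullable.
- product_id: no NOT NULL constraint applies → nullable.
- address: no NOT NULL constraint applies → nullable.
- status: part of the PRIMARY KEY, which implies NOT NULL → not nullable.

weight, title, carrier, unit_cost, city, product_id, address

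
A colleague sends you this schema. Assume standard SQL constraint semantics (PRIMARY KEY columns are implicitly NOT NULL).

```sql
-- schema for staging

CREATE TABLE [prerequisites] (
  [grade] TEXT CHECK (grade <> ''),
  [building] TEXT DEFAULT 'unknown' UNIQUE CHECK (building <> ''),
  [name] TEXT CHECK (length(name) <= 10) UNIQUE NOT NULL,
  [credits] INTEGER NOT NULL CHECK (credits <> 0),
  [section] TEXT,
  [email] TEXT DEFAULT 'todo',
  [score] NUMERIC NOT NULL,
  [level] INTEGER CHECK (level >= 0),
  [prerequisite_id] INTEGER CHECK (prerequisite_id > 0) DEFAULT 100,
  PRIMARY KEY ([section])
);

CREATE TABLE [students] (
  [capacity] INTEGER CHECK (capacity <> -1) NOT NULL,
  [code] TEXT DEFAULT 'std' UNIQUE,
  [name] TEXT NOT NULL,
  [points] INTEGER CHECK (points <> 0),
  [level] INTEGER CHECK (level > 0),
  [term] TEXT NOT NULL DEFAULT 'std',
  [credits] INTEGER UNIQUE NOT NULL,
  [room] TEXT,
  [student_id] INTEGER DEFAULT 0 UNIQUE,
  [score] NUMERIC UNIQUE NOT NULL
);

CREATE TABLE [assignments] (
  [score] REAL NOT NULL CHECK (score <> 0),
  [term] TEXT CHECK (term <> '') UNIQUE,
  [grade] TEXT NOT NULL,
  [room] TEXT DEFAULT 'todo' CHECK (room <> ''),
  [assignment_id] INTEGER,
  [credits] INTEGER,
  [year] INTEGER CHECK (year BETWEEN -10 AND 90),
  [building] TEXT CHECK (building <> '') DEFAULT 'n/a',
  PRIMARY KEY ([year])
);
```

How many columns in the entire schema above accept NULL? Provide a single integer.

15

prerequisites: 5 nullable (grade, building, email, level, prerequisite_id — PK (section) and explicit NOT NULL columns excluded).
students: 5 nullable (code, points, level, room, student_id — PK none and explicit NOT NULL columns excluded).
assignments: 5 nullable (term, room, assignment_id, credits, building — PK (year) and explicit NOT NULL columns excluded).
Total: 5 + 5 + 5 = 15.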